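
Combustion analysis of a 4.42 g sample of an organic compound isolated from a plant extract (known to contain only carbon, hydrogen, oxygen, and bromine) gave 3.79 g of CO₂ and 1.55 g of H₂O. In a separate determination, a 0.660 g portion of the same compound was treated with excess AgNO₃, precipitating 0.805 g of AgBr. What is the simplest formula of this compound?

C3H6BrO2

mol C = 3.79 g CO₂ ÷ 44.009 g/mol = 0.08612 mol
mol H = 2 × 1.55 g H₂O ÷ 18.015 g/mol = 0.1721 mol
From the AgBr data: mol Br per gram of compound = (0.805 ÷ 187.772) ÷ 0.660 = 0.006496 mol/g, so in the 4.42 g combustion sample mol Br = 0.02871 mol
mass O = 4.42 − (1.034 + 0.1735 + 2.294) = 0.9181 g → mol O = 0.9181 ÷ 15.999 = 0.05738 mol
Divide by the smallest (0.02871 mol): C 3.000, H 5.994, Br 1.000, O 1.999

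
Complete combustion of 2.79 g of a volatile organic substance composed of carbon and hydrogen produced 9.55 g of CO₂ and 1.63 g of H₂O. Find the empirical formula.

mol C = 9.55 g CO₂ ÷ 44.009 g/mol = 0.2170 mol
mol H = 2 × 1.63 g H₂O ÷ 18.015 g/mol = 0.1810 mol
Divide by the smallest (0.1810 mol): C 1.199, H 1.000
Multiplying each by 5 gives whole numbers: C 6.00, H 5.00

C6H5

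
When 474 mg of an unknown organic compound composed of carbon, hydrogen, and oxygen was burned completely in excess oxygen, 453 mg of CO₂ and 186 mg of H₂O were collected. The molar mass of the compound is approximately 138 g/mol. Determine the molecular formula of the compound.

C3H6O6

mol C = 0.453 g CO₂ ÷ 44.009 g/mol = 0.01029 mol
mol H = 2 × 0.186 g H₂O ÷ 18.015 g/mol = 0.02065 mol
mass O = 0.474 − (0.1236 + 0.02081) = 0.3296 g → mol O = 0.3296 ÷ 15.999 = 0.02060 mol
Divide by the smallest (0.01029 mol): C 1.000, H 2.006, O 2.001
Empirical formula: CH2O2
Empirical-formula mass = 46.02 g/mol; 138 ÷ 46.02 ≈ 3, so the molecular formula is C3H6O6.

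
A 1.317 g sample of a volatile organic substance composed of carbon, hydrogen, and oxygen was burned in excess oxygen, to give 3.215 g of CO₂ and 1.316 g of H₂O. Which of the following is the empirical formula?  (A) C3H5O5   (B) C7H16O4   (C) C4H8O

mol C = 3.215 g CO₂ ÷ 44.009 g/mol = 0.073053 mol
mol H = 2 × 1.316 g H₂O ÷ 18.015 g/mol = 0.14610 mol
mass O = 1.317 − (0.87744 + 0.14727) = 0.29229 g → mol O = 0.29229 ÷ 15.999 = 0.018269 mol
Divide by the smallest (0.018269 mol): C 3.999, H 7.997, O 1.000

(C) C4H8O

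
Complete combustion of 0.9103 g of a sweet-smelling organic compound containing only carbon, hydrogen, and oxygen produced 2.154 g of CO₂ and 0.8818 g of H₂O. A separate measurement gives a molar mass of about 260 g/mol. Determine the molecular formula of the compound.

mol C = 2.154 g CO₂ ÷ 44.009 g/mol = 0.048945 mol
mol H = 2 × 0.8818 g H₂O ÷ 18.015 g/mol = 0.097896 mol
mass O = 0.9103 − (0.58787 + 0.098679) = 0.22375 g → mol O = 0.22375 ÷ 15.999 = 0.013985 mol
Divide by the smallest (0.013985 mol): C 3.500, H 7.000, O 1.000
Multiplying each by 2 gives whole numbers: C 7.00, H 14.00, O 2.00
Empirical formula: C7H14O2
Empirical-formula mass = 130.19 g/mol; 260 ÷ 130.19 ≈ 2, so the molecular formula is C14H28O4.

C14H28O4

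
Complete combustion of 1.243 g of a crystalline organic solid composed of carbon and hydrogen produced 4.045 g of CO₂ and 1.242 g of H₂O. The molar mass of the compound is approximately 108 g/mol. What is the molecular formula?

mol C = 4.045 g CO₂ ÷ 44.009 g/mol = 0.091913 mol
mol H = 2 × 1.242 g H₂O ÷ 18.015 g/mol = 0.13789 mol
Divide by the smallest (0.091913 mol): C 1.000, H 1.500
Multiplying each by 2 gives whole numbers: C 2.00, H 3.00
Empirical formula: C2H3
Empirical-formula mass = 27.05 g/mol; 108 ÷ 27.05 ≈ 4, so the molecular formula is C8H12.

C8H12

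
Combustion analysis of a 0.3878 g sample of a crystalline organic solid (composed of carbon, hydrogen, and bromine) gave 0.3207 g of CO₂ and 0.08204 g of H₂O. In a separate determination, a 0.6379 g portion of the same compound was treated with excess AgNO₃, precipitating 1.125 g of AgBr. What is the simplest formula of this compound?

C4H5Br2

mol C = 0.3207 g CO₂ ÷ 44.009 g/mol = 0.0072871 mol
mol H = 2 × 0.08204 g H₂O ÷ 18.015 g/mol = 0.0091080 mol
From the AgBr data: mol Br per gram of compound = (1.125 ÷ 187.772) ÷ 0.6379 = 0.0093922 mol/g, so in the 0.3878 g combustion sample mol Br = 0.0036423 mol
Divide by the smallest (0.0036423 mol): C 2.001, H 2.501, Br 1.000
Multiplying each by 2 gives whole numbers: C 4.00, H 5.00, Br 2.00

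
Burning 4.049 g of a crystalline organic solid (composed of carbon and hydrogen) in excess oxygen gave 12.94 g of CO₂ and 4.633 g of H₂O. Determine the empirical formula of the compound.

mol C = 12.94 g CO₂ ÷ 44.009 g/mol = 0.29403 mol
mol H = 2 × 4.633 g H₂O ÷ 18.015 g/mol = 0.51435 mol
Divide by the smallest (0.29403 mol): C 1.000, H 1.749
Multiplying each by 4 gives whole numbers: C 4.00, H 7.00

C4H7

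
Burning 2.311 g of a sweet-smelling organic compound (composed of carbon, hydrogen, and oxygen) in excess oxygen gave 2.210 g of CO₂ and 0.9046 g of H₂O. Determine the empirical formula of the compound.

mol C = 2.210 g CO₂ ÷ 44.009 g/mol = 0.050217 mol
mol H = 2 × 0.9046 g H₂O ÷ 18.015 g/mol = 0.10043 mol
mass O = 2.311 − (0.60316 + 0.10123) = 1.6066 g → mol O = 1.6066 ÷ 15.999 = 0.10042 mol
Divide by the smallest (0.050217 mol): C 1.000, H 2.000, O 2.000

CH2O2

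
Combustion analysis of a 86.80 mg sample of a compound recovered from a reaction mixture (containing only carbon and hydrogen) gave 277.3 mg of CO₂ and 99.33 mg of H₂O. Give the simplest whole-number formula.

C4H7

mol C = 0.2773 g CO₂ ÷ 44.009 g/mol = 0.0063010 mol
mol H = 2 × 0.09933 g H₂O ÷ 18.015 g/mol = 0.011027 mol
Divide by the smallest (0.0063010 mol): C 1.000, H 1.750
Multiplying each by 4 gives whole numbers: C 4.00, H 7.00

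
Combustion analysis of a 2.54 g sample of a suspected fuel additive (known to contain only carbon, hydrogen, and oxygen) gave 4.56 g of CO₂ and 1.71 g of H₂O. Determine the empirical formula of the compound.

mol C = 4.56 g CO₂ ÷ 44.009 g/mol = 0.1036 mol
mol H = 2 × 1.71 g H₂O ÷ 18.015 g/mol = 0.1898 mol
mass O = 2.54 − (1.245 + 0.1914) = 1.104 g → mol O = 1.104 ÷ 15.999 = 0.06901 mol
Divide by the smallest (0.06901 mol): C 1.501, H 2.751, O 1.000
Multiplying each by 4 gives whole numbers: C 6.01, H 11.00, O 4.00

C6H11O4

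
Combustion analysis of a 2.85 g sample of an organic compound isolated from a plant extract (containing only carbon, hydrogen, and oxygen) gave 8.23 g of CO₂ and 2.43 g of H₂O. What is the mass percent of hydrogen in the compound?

mol C = 8.23 g CO₂ ÷ 44.009 g/mol = 0.1870 mol
mol H = 2 × 2.43 g H₂O ÷ 18.015 g/mol = 0.2698 mol
mass O = 2.85 − (2.246 + 0.2719) = 0.3319 g → mol O = 0.3319 ÷ 15.999 = 0.02075 mol
mass % H = 0.2719 g ÷ 2.85 g × 100%

9.5%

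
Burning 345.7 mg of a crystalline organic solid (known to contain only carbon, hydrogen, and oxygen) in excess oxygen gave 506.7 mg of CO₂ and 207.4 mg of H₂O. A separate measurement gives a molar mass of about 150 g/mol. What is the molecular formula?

mol C = 0.5067 g CO₂ ÷ 44.009 g/mol = 0.011514 mol
mol H = 2 × 0.2074 g H₂O ÷ 18.015 g/mol = 0.023025 mol
mass O = 0.3457 − (0.13829 + 0.023209) = 0.18420 g → mol O = 0.18420 ÷ 15.999 = 0.011513 mol
Divide by the smallest (0.011513 mol): C 1.000, H 2.000, O 1.000
Empirical formula: CH2O
Empirical-formula mass = 30.03 g/mol; 150 ÷ 30.03 ≈ 5, so the molecular formula is C5H10O5.

C5H10O5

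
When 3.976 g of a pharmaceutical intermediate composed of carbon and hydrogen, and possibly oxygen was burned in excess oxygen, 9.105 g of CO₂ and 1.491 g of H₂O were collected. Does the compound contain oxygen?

yes

mol C = 9.105 g CO₂ ÷ 44.009 g/mol = 0.20689 mol
mol H = 2 × 1.491 g H₂O ÷ 18.015 g/mol = 0.16553 mol
C and H account for only 2.6518 g of the 3.976 g sample; the remaining 1.3242 g must be oxygen.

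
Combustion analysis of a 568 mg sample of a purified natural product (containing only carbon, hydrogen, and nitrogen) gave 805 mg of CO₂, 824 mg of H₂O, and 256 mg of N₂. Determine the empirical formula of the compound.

mol C = 0.805 g CO₂ ÷ 44.009 g/mol = 0.01829 mol
mol H = 2 × 0.824 g H₂O ÷ 18.015 g/mol = 0.09148 mol
mol N = 2 × 0.256 g N₂ ÷ 28.014 g/mol = 0.01828 mol
Divide by the smallest (0.01828 mol): C 1.001, H 5.005, N 1.000

CH5N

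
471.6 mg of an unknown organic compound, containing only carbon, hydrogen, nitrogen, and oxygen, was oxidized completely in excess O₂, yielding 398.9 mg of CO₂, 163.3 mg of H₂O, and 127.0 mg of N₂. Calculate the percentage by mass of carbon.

23.08%

mol C = 0.3989 g CO₂ ÷ 44.009 g/mol = 0.0090641 mol
mol H = 2 × 0.1633 g H₂O ÷ 18.015 g/mol = 0.018129 mol
mol N = 2 × 0.1270 g N₂ ÷ 28.014 g/mol = 0.0090669 mol
mass O = 0.4716 − (0.10887 + 0.018274 + 0.12700) = 0.21746 g → mol O = 0.21746 ÷ 15.999 = 0.013592 mol
mass % C = 0.10887 g ÷ 0.4716 g × 100%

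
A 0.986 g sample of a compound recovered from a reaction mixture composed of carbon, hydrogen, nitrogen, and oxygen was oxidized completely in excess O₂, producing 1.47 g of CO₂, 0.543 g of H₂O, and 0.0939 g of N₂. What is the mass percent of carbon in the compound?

mol C = 1.47 g CO₂ ÷ 44.009 g/mol = 0.03340 mol
mol H = 2 × 0.543 g H₂O ÷ 18.015 g/mol = 0.06028 mol
mol N = 2 × 0.0939 g N₂ ÷ 28.014 g/mol = 0.006704 mol
mass O = 0.986 − (0.4012 + 0.06077 + 0.09390) = 0.4301 g → mol O = 0.4301 ÷ 15.999 = 0.02689 mol
mass % C = 0.4012 g ÷ 0.986 g × 100%

40.7%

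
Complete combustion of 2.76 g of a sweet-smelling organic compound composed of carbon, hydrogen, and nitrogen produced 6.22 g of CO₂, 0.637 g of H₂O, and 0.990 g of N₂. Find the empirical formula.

C2HN

mol C = 6.22 g CO₂ ÷ 44.009 g/mol = 0.1413 mol
mol H = 2 × 0.637 g H₂O ÷ 18.015 g/mol = 0.07072 mol
mol N = 2 × 0.990 g N₂ ÷ 28.014 g/mol = 0.07068 mol
Divide by the smallest (0.07068 mol): C 2.000, H 1.001, N 1.000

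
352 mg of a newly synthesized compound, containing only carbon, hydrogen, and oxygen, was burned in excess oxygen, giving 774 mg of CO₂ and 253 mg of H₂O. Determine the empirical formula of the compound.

mol C = 0.774 g CO₂ ÷ 44.009 g/mol = 0.01759 mol
mol H = 2 × 0.253 g H₂O ÷ 18.015 g/mol = 0.02809 mol
mass O = 0.352 − (0.2112 + 0.02831) = 0.1124 g → mol O = 0.1124 ÷ 15.999 = 0.007028 mol
Divide by the smallest (0.007028 mol): C 2.502, H 3.996, O 1.000
Multiplying each by 2 gives whole numbers: C 5.00, H 7.99, O 2.00

C5H8O2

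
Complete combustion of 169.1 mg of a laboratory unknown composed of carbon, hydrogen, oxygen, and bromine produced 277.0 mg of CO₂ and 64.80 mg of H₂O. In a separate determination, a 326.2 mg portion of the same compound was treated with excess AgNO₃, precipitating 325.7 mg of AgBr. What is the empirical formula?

mol C = 0.2770 g CO₂ ÷ 44.009 g/mol = 0.0062942 mol
mol H = 2 × 0.06480 g H₂O ÷ 18.015 g/mol = 0.0071940 mol
From the AgBr data: mol Br per gram of compound = (0.3257 ÷ 187.772) ÷ 0.3262 = 0.0053174 mol/g, so in the 0.1691 g combustion sample mol Br = 0.00089918 mol
mass O = 0.1691 − (0.075599 + 0.0072516 + 0.071848) = 0.014401 g → mol O = 0.014401 ÷ 15.999 = 0.00090013 mol
Divide by the smallest (0.00089918 mol): C 7.000, H 8.001, Br 1.000, O 1.001

C7H8BrO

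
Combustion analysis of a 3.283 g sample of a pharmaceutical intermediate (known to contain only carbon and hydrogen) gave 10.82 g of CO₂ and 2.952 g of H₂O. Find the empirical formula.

mol C = 10.82 g CO₂ ÷ 44.009 g/mol = 0.24586 mol
mol H = 2 × 2.952 g H₂O ÷ 18.015 g/mol = 0.32773 mol
Divide by the smallest (0.24586 mol): C 1.000, H 1.333
Multiplying each by 3 gives whole numbers: C 3.00, H 4.00

C3H4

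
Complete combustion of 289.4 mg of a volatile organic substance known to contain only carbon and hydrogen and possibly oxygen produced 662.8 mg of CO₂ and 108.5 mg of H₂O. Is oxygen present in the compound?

mol C = 0.6628 g CO₂ ÷ 44.009 g/mol = 0.015061 mol
mol H = 2 × 0.1085 g H₂O ÷ 18.015 g/mol = 0.012046 mol
C and H account for only 0.19303 g of the 0.2894 g sample; the remaining 0.096366 g must be oxygen.

yes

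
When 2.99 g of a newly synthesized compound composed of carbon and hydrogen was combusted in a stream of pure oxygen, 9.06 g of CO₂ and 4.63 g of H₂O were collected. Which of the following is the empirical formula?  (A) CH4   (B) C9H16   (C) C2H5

mol C = 9.06 g CO₂ ÷ 44.009 g/mol = 0.2059 mol
mol H = 2 × 4.63 g H₂O ÷ 18.015 g/mol = 0.5140 mol
Divide by the smallest (0.2059 mol): C 1.000, H 2.497
Multiplying each by 2 gives whole numbers: C 2.00, H 4.99

(C) C2H5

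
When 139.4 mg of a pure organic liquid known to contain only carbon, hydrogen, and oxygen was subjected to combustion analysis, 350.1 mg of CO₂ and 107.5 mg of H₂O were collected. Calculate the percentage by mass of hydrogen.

8.63%

mol C = 0.3501 g CO₂ ÷ 44.009 g/mol = 0.0079552 mol
mol H = 2 × 0.1075 g H₂O ÷ 18.015 g/mol = 0.011934 mol
mass O = 0.1394 − (0.095550 + 0.012030) = 0.031820 g → mol O = 0.031820 ÷ 15.999 = 0.0019889 mol
mass % H = 0.012030 g ÷ 0.1394 g × 100%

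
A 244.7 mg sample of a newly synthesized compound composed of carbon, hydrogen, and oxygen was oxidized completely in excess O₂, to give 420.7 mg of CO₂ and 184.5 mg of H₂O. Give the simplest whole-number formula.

mol C = 0.4207 g CO₂ ÷ 44.009 g/mol = 0.0095594 mol
mol H = 2 × 0.1845 g H₂O ÷ 18.015 g/mol = 0.020483 mol
mass O = 0.2447 − (0.11482 + 0.020647) = 0.10924 g → mol O = 0.10924 ÷ 15.999 = 0.0068276 mol
Divide by the smallest (0.0068276 mol): C 1.400, H 3.000, O 1.000
Multiplying each by 5 gives whole numbers: C 7.00, H 15.00, O 5.00

C7H15O5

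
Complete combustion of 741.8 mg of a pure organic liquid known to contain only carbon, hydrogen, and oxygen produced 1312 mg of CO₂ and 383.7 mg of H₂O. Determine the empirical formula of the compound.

C7H10O5

mol C = 1.312 g CO₂ ÷ 44.009 g/mol = 0.029812 mol
mol H = 2 × 0.3837 g H₂O ÷ 18.015 g/mol = 0.042598 mol
mass O = 0.7418 − (0.35807 + 0.042939) = 0.34079 g → mol O = 0.34079 ÷ 15.999 = 0.021301 mol
Divide by the smallest (0.021301 mol): C 1.400, H 2.000, O 1.000
Multiplying each by 5 gives whole numbers: C 7.00, H 10.00, O 5.00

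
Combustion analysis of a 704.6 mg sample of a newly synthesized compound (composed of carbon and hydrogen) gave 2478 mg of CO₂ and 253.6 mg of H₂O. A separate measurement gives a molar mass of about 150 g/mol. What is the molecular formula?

C12H6

mol C = 2.478 g CO₂ ÷ 44.009 g/mol = 0.056307 mol
mol H = 2 × 0.2536 g H₂O ÷ 18.015 g/mol = 0.028154 mol
Divide by the smallest (0.028154 mol): C 2.000, H 1.000
Empirical formula: C2H
Empirical-formula mass = 25.03 g/mol; 150 ÷ 25.03 ≈ 6, so the molecular formula is C12H6.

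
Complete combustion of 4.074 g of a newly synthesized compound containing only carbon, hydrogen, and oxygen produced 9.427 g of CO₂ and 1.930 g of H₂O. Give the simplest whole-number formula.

C8H8O3

mol C = 9.427 g CO₂ ÷ 44.009 g/mol = 0.21421 mol
mol H = 2 × 1.930 g H₂O ÷ 18.015 g/mol = 0.21427 mol
mass O = 4.074 − (2.5728 + 0.21598) = 1.2852 g → mol O = 1.2852 ÷ 15.999 = 0.080329 mol
Divide by the smallest (0.080329 mol): C 2.667, H 2.667, O 1.000
Multiplying each by 3 gives whole numbers: C 8.00, H 8.00, O 3.00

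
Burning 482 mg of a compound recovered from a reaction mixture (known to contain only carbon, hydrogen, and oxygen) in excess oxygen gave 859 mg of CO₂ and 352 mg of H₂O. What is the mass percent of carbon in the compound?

48.6%

mol C = 0.859 g CO₂ ÷ 44.009 g/mol = 0.01952 mol
mol H = 2 × 0.352 g H₂O ÷ 18.015 g/mol = 0.03908 mol
mass O = 0.482 − (0.2344 + 0.03939) = 0.2082 g → mol O = 0.2082 ÷ 15.999 = 0.01301 mol
mass % C = 0.2344 g ÷ 0.482 g × 100%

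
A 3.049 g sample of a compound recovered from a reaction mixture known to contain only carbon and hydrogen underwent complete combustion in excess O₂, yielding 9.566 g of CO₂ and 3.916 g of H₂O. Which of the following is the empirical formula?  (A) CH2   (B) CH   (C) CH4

(A) CH2

mol C = 9.566 g CO₂ ÷ 44.009 g/mol = 0.21736 mol
mol H = 2 × 3.916 g H₂O ÷ 18.015 g/mol = 0.43475 mol
Divide by the smallest (0.21736 mol): C 1.000, H 2.000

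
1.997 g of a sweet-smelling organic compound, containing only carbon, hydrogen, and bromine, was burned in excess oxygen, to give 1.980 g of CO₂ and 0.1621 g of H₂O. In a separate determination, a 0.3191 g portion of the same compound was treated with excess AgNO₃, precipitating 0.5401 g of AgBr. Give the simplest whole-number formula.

C5H2Br2

mol C = 1.980 g CO₂ ÷ 44.009 g/mol = 0.044991 mol
mol H = 2 × 0.1621 g H₂O ÷ 18.015 g/mol = 0.017996 mol
From the AgBr data: mol Br per gram of compound = (0.5401 ÷ 187.772) ÷ 0.3191 = 0.0090140 mol/g, so in the 1.997 g combustion sample mol Br = 0.018001 mol
Divide by the smallest (0.017996 mol): C 2.500, H 1.000, Br 1.000
Multiplying each by 2 gives whole numbers: C 5.00, H 2.00, Br 2.00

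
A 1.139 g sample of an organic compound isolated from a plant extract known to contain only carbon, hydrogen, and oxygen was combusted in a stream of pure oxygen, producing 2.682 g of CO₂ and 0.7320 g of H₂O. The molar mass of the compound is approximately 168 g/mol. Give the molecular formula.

mol C = 2.682 g CO₂ ÷ 44.009 g/mol = 0.060942 mol
mol H = 2 × 0.7320 g H₂O ÷ 18.015 g/mol = 0.081266 mol
mass O = 1.139 − (0.73198 + 0.081916) = 0.32511 g → mol O = 0.32511 ÷ 15.999 = 0.020321 mol
Divide by the smallest (0.020321 mol): C 2.999, H 3.999, O 1.000
Empirical formula: C3H4O
Empirical-formula mass = 56.06 g/mol; 168 ÷ 56.06 ≈ 3, so the molecular formula is C9H12O3.

C9H12O3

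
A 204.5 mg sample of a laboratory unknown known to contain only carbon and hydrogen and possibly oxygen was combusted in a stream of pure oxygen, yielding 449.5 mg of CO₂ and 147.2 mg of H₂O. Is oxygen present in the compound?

yes

mol C = 0.4495 g CO₂ ÷ 44.009 g/mol = 0.010214 mol
mol H = 2 × 0.1472 g H₂O ÷ 18.015 g/mol = 0.016342 mol
C and H account for only 0.13915 g of the 0.2045 g sample; the remaining 0.065349 g must be oxygen.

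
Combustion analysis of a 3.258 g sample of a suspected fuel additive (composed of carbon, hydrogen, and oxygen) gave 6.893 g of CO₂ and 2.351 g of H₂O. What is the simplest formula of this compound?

C9H15O4

mol C = 6.893 g CO₂ ÷ 44.009 g/mol = 0.15663 mol
mol H = 2 × 2.351 g H₂O ÷ 18.015 g/mol = 0.26100 mol
mass O = 3.258 − (1.8812 + 0.26309) = 1.1137 g → mol O = 1.1137 ÷ 15.999 = 0.069608 mol
Divide by the smallest (0.069608 mol): C 2.250, H 3.750, O 1.000
Multiplying each by 4 gives whole numbers: C 9.00, H 15.00, O 4.00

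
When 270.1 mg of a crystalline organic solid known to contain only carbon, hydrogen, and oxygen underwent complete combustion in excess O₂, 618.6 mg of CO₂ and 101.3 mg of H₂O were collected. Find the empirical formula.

C5H4O2

mol C = 0.6186 g CO₂ ÷ 44.009 g/mol = 0.014056 mol
mol H = 2 × 0.1013 g H₂O ÷ 18.015 g/mol = 0.011246 mol
mass O = 0.2701 − (0.16883 + 0.011336) = 0.089935 g → mol O = 0.089935 ÷ 15.999 = 0.0056213 mol
Divide by the smallest (0.0056213 mol): C 2.501, H 2.001, O 1.000
Multiplying each by 2 gives whole numbers: C 5.00, H 4.00, O 2.00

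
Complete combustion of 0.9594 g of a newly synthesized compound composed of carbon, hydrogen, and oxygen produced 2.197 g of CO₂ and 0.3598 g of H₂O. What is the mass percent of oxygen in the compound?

mol C = 2.197 g CO₂ ÷ 44.009 g/mol = 0.049922 mol
mol H = 2 × 0.3598 g H₂O ÷ 18.015 g/mol = 0.039944 mol
mass O = 0.9594 − (0.59961 + 0.040264) = 0.31953 g → mol O = 0.31953 ÷ 15.999 = 0.019972 mol
mass % O = 0.31953 g ÷ 0.9594 g × 100%

33.30%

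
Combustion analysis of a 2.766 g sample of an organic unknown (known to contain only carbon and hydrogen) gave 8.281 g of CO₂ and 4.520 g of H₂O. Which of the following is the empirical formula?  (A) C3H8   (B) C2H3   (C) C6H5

(A) C3H8

mol C = 8.281 g CO₂ ÷ 44.009 g/mol = 0.18817 mol
mol H = 2 × 4.520 g H₂O ÷ 18.015 g/mol = 0.50180 mol
Divide by the smallest (0.18817 mol): C 1.000, H 2.667
Multiplying each by 3 gives whole numbers: C 3.00, H 8.00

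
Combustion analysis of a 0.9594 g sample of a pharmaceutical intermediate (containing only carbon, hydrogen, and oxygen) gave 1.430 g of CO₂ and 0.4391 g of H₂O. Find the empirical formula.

C2H3O2

mol C = 1.430 g CO₂ ÷ 44.009 g/mol = 0.032493 mol
mol H = 2 × 0.4391 g H₂O ÷ 18.015 g/mol = 0.048748 mol
mass O = 0.9594 − (0.39028 + 0.049138) = 0.51998 g → mol O = 0.51998 ÷ 15.999 = 0.032501 mol
Divide by the smallest (0.032493 mol): C 1.000, H 1.500, O 1.000
Multiplying each by 2 gives whole numbers: C 2.00, H 3.00, O 2.00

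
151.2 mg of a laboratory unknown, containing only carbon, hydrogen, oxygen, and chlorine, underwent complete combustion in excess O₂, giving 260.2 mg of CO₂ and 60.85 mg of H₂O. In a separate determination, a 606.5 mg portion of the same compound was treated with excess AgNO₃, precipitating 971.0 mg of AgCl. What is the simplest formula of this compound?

C7H8Cl2O

mol C = 0.2602 g CO₂ ÷ 44.009 g/mol = 0.0059124 mol
mol H = 2 × 0.06085 g H₂O ÷ 18.015 g/mol = 0.0067555 mol
From the AgCl data: mol Cl per gram of compound = (0.9710 ÷ 143.318) ÷ 0.6065 = 0.011171 mol/g, so in the 0.1512 g combustion sample mol Cl = 0.0016890 mol
mass O = 0.1512 − (0.071014 + 0.0068095 + 0.059876) = 0.013500 g → mol O = 0.013500 ÷ 15.999 = 0.00084380 mol
Divide by the smallest (0.00084380 mol): C 7.007, H 8.006, Cl 2.002, O 1.000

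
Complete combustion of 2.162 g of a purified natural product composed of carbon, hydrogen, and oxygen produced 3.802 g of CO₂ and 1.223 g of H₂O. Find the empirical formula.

mol C = 3.802 g CO₂ ÷ 44.009 g/mol = 0.086391 mol
mol H = 2 × 1.223 g H₂O ÷ 18.015 g/mol = 0.13578 mol
mass O = 2.162 − (1.0376 + 0.13686) = 0.98749 g → mol O = 0.98749 ÷ 15.999 = 0.061722 mol
Divide by the smallest (0.061722 mol): C 1.400, H 2.200, O 1.000
Multiplying each by 5 gives whole numbers: C 7.00, H 11.00, O 5.00

C7H11O5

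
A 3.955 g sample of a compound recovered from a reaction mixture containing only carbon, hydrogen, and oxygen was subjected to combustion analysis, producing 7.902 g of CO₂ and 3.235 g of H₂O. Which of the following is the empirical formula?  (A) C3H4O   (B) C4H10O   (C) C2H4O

mol C = 7.902 g CO₂ ÷ 44.009 g/mol = 0.17955 mol
mol H = 2 × 3.235 g H₂O ÷ 18.015 g/mol = 0.35915 mol
mass O = 3.955 − (2.1566 + 0.36202) = 1.4364 g → mol O = 1.4364 ÷ 15.999 = 0.089778 mol
Divide by the smallest (0.089778 mol): C 2.000, H 4.000, O 1.000

(C) C2H4O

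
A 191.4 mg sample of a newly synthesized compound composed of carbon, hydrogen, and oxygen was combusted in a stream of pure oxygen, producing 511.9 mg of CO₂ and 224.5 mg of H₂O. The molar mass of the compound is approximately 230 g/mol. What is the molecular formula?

mol C = 0.5119 g CO₂ ÷ 44.009 g/mol = 0.011632 mol
mol H = 2 × 0.2245 g H₂O ÷ 18.015 g/mol = 0.024924 mol
mass O = 0.1914 − (0.13971 + 0.025123) = 0.026568 g → mol O = 0.026568 ÷ 15.999 = 0.0016606 mol
Divide by the smallest (0.0016606 mol): C 7.004, H 15.009, O 1.000
Empirical formula: C7H15O
Empirical-formula mass = 115.20 g/mol; 230 ÷ 115.20 ≈ 2, so the molecular formula is C14H30O2.

C14H30O2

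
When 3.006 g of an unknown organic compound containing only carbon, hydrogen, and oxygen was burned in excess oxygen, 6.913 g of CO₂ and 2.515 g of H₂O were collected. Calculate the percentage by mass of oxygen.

27.87%

mol C = 6.913 g CO₂ ÷ 44.009 g/mol = 0.15708 mol
mol H = 2 × 2.515 g H₂O ÷ 18.015 g/mol = 0.27921 mol
mass O = 3.006 − (1.8867 + 0.28145) = 0.83785 g → mol O = 0.83785 ÷ 15.999 = 0.052369 mol
mass % O = 0.83785 g ÷ 3.006 g × 100%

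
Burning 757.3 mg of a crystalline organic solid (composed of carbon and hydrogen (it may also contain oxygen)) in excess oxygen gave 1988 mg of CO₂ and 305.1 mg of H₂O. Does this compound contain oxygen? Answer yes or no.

mol C = 1.988 g CO₂ ÷ 44.009 g/mol = 0.045173 mol
mol H = 2 × 0.3051 g H₂O ÷ 18.015 g/mol = 0.033872 mol
C and H account for only 0.57671 g of the 0.7573 g sample; the remaining 0.18059 g must be oxygen.

yes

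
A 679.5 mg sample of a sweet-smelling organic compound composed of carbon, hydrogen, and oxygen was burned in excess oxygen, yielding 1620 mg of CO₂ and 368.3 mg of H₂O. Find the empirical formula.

mol C = 1.620 g CO₂ ÷ 44.009 g/mol = 0.036811 mol
mol H = 2 × 0.3683 g H₂O ÷ 18.015 g/mol = 0.040888 mol
mass O = 0.6795 − (0.44213 + 0.041215) = 0.19615 g → mol O = 0.19615 ÷ 15.999 = 0.012260 mol
Divide by the smallest (0.012260 mol): C 3.002, H 3.335, O 1.000
Multiplying each by 3 gives whole numbers: C 9.01, H 10.01, O 3.00

C9H10O3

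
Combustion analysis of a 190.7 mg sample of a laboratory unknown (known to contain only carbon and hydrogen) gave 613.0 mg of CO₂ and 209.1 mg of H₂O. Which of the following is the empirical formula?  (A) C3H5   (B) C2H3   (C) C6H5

mol C = 0.6130 g CO₂ ÷ 44.009 g/mol = 0.013929 mol
mol H = 2 × 0.2091 g H₂O ÷ 18.015 g/mol = 0.023214 mol
Divide by the smallest (0.013929 mol): C 1.000, H 1.667
Multiplying each by 3 gives whole numbers: C 3.00, H 5.00

(A) C3H5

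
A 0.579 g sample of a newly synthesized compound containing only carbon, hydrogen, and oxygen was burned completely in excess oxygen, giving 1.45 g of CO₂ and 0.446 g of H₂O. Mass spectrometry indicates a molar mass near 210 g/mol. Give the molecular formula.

C12H18O3

mol C = 1.45 g CO₂ ÷ 44.009 g/mol = 0.03295 mol
mol H = 2 × 0.446 g H₂O ÷ 18.015 g/mol = 0.04951 mol
mass O = 0.579 − (0.3957 + 0.04991) = 0.1334 g → mol O = 0.1334 ÷ 15.999 = 0.008335 mol
Divide by the smallest (0.008335 mol): C 3.953, H 5.940, O 1.000
Empirical formula: C4H6O
Empirical-formula mass = 70.09 g/mol; 210 ÷ 70.09 ≈ 3, so the molecular formula is C12H18O3.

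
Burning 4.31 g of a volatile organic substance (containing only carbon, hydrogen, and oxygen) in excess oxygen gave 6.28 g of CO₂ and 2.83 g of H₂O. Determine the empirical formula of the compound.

C5H11O5

mol C = 6.28 g CO₂ ÷ 44.009 g/mol = 0.1427 mol
mol H = 2 × 2.83 g H₂O ÷ 18.015 g/mol = 0.3142 mol
mass O = 4.31 − (1.714 + 0.3167) = 2.279 g → mol O = 2.279 ÷ 15.999 = 0.1425 mol
Divide by the smallest (0.1425 mol): C 1.002, H 2.205, O 1.000
Multiplying each by 5 gives whole numbers: C 5.01, H 11.03, O 5.00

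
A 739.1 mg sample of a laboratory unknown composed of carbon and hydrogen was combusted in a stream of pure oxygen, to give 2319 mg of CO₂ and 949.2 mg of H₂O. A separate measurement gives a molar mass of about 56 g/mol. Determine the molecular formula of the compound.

mol C = 2.319 g CO₂ ÷ 44.009 g/mol = 0.052694 mol
mol H = 2 × 0.9492 g H₂O ÷ 18.015 g/mol = 0.10538 mol
Divide by the smallest (0.052694 mol): C 1.000, H 2.000
Empirical formula: CH2
Empirical-formula mass = 14.03 g/mol; 56 ÷ 14.03 ≈ 4, so the molecular formula is C4H8.

C4H8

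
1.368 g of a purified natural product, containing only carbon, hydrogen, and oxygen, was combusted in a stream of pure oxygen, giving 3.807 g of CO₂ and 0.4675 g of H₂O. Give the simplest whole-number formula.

mol C = 3.807 g CO₂ ÷ 44.009 g/mol = 0.086505 mol
mol H = 2 × 0.4675 g H₂O ÷ 18.015 g/mol = 0.051901 mol
mass O = 1.368 − (1.0390 + 0.052316) = 0.27667 g → mol O = 0.27667 ÷ 15.999 = 0.017293 mol
Divide by the smallest (0.017293 mol): C 5.002, H 3.001, O 1.000

C5H3O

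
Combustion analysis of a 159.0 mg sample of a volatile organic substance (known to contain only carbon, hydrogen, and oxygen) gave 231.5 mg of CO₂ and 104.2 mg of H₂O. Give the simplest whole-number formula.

mol C = 0.2315 g CO₂ ÷ 44.009 g/mol = 0.0052603 mol
mol H = 2 × 0.1042 g H₂O ÷ 18.015 g/mol = 0.011568 mol
mass O = 0.1590 − (0.063181 + 0.011661) = 0.084158 g → mol O = 0.084158 ÷ 15.999 = 0.0052602 mol
Divide by the smallest (0.0052602 mol): C 1.000, H 2.199, O 1.000
Multiplying each by 5 gives whole numbers: C 5.00, H 11.00, O 5.00

C5H11O5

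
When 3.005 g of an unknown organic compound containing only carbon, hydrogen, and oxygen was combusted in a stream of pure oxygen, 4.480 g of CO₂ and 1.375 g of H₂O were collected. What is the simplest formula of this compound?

mol C = 4.480 g CO₂ ÷ 44.009 g/mol = 0.10180 mol
mol H = 2 × 1.375 g H₂O ÷ 18.015 g/mol = 0.15265 mol
mass O = 3.005 − (1.2227 + 0.15387) = 1.6284 g → mol O = 1.6284 ÷ 15.999 = 0.10178 mol
Divide by the smallest (0.10178 mol): C 1.000, H 1.500, O 1.000
Multiplying each by 2 gives whole numbers: C 2.00, H 3.00, O 2.00

C2H3O2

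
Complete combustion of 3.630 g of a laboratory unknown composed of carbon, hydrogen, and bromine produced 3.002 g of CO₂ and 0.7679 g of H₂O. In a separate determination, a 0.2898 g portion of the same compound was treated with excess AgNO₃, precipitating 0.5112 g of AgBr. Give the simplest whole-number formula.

C4H5Br2

mol C = 3.002 g CO₂ ÷ 44.009 g/mol = 0.068213 mol
mol H = 2 × 0.7679 g H₂O ÷ 18.015 g/mol = 0.085251 mol
From the AgBr data: mol Br per gram of compound = (0.5112 ÷ 187.772) ÷ 0.2898 = 0.0093942 mol/g, so in the 3.630 g combustion sample mol Br = 0.034101 mol
Divide by the smallest (0.034101 mol): C 2.000, H 2.500, Br 1.000
Multiplying each by 2 gives whole numbers: C 4.00, H 5.00, Br 2.00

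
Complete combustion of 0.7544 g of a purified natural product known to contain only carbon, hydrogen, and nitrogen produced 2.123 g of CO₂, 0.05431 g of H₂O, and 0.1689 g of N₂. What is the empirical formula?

C8HN2

mol C = 2.123 g CO₂ ÷ 44.009 g/mol = 0.048240 mol
mol H = 2 × 0.05431 g H₂O ÷ 18.015 g/mol = 0.0060294 mol
mol N = 2 × 0.1689 g N₂ ÷ 28.014 g/mol = 0.012058 mol
Divide by the smallest (0.0060294 mol): C 8.001, H 1.000, N 2.000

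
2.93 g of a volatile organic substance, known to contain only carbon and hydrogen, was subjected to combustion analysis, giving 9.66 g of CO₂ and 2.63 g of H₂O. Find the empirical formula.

C3H4

mol C = 9.66 g CO₂ ÷ 44.009 g/mol = 0.2195 mol
mol H = 2 × 2.63 g H₂O ÷ 18.015 g/mol = 0.2920 mol
Divide by the smallest (0.2195 mol): C 1.000, H 1.330
Multiplying each by 3 gives whole numbers: C 3.00, H 3.99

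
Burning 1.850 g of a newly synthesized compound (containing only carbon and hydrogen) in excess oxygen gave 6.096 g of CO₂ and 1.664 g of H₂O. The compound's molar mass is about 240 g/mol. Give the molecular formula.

C18H24

mol C = 6.096 g CO₂ ÷ 44.009 g/mol = 0.13852 mol
mol H = 2 × 1.664 g H₂O ÷ 18.015 g/mol = 0.18473 mol
Divide by the smallest (0.13852 mol): C 1.000, H 1.334
Multiplying each by 3 gives whole numbers: C 3.00, H 4.00
Empirical formula: C3H4
Empirical-formula mass = 40.06 g/mol; 240 ÷ 40.06 ≈ 6, so the molecular formula is C18H24.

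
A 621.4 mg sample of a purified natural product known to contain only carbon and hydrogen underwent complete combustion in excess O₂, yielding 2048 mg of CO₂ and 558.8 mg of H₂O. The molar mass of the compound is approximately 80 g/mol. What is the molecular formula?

mol C = 2.048 g CO₂ ÷ 44.009 g/mol = 0.046536 mol
mol H = 2 × 0.5588 g H₂O ÷ 18.015 g/mol = 0.062037 mol
Divide by the smallest (0.046536 mol): C 1.000, H 1.333
Multiplying each by 3 gives whole numbers: C 3.00, H 4.00
Empirical formula: C3H4
Empirical-formula mass = 40.06 g/mol; 80 ÷ 40.06 ≈ 2, so the molecular formula is C6H8.

C6H8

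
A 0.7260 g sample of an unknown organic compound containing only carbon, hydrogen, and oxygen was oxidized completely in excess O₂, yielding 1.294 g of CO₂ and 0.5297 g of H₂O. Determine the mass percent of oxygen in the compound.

43.19%

mol C = 1.294 g CO₂ ÷ 44.009 g/mol = 0.029403 mol
mol H = 2 × 0.5297 g H₂O ÷ 18.015 g/mol = 0.058807 mol
mass O = 0.7260 − (0.35316 + 0.059277) = 0.31356 g → mol O = 0.31356 ÷ 15.999 = 0.019599 mol
mass % O = 0.31356 g ÷ 0.7260 g × 100%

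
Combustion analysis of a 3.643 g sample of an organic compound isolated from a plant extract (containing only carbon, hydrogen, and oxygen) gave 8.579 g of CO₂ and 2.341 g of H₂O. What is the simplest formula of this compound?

mol C = 8.579 g CO₂ ÷ 44.009 g/mol = 0.19494 mol
mol H = 2 × 2.341 g H₂O ÷ 18.015 g/mol = 0.25989 mol
mass O = 3.643 − (2.3414 + 0.26197) = 1.0396 g → mol O = 1.0396 ÷ 15.999 = 0.064981 mol
Divide by the smallest (0.064981 mol): C 3.000, H 4.000, O 1.000

C3H4O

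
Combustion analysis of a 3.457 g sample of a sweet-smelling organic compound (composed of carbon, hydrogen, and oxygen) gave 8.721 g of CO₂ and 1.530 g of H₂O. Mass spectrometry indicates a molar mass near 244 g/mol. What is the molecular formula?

C14H12O4

mol C = 8.721 g CO₂ ÷ 44.009 g/mol = 0.19816 mol
mol H = 2 × 1.530 g H₂O ÷ 18.015 g/mol = 0.16986 mol
mass O = 3.457 − (2.3801 + 0.17122) = 0.90563 g → mol O = 0.90563 ÷ 15.999 = 0.056606 mol
Divide by the smallest (0.056606 mol): C 3.501, H 3.001, O 1.000
Multiplying each by 2 gives whole numbers: C 7.00, H 6.00, O 2.00
Empirical formula: C7H6O2
Empirical-formula mass = 122.12 g/mol; 244 ÷ 122.12 ≈ 2, so the molecular formula is C14H12O4.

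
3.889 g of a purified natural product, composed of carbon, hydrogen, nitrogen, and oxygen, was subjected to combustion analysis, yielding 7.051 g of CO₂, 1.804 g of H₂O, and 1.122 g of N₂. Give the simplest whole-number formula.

mol C = 7.051 g CO₂ ÷ 44.009 g/mol = 0.16022 mol
mol H = 2 × 1.804 g H₂O ÷ 18.015 g/mol = 0.20028 mol
mol N = 2 × 1.122 g N₂ ÷ 28.014 g/mol = 0.080103 mol
mass O = 3.889 − (1.9244 + 0.20188 + 1.1220) = 0.64075 g → mol O = 0.64075 ÷ 15.999 = 0.040049 mol
Divide by the smallest (0.040049 mol): C 4.000, H 5.001, N 2.000, O 1.000

C4H5N2O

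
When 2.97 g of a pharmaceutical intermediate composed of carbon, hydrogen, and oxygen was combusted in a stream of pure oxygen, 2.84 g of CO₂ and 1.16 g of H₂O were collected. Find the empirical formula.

CH2O2

mol C = 2.84 g CO₂ ÷ 44.009 g/mol = 0.06453 mol
mol H = 2 × 1.16 g H₂O ÷ 18.015 g/mol = 0.1288 mol
mass O = 2.97 − (0.7751 + 0.1298) = 2.065 g → mol O = 2.065 ÷ 15.999 = 0.1291 mol
Divide by the smallest (0.06453 mol): C 1.000, H 1.996, O 2.000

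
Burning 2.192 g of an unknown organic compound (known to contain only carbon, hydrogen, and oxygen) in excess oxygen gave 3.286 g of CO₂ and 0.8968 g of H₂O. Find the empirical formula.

C3H4O3

mol C = 3.286 g CO₂ ÷ 44.009 g/mol = 0.074667 mol
mol H = 2 × 0.8968 g H₂O ÷ 18.015 g/mol = 0.099561 mol
mass O = 2.192 − (0.89682 + 0.10036) = 1.1948 g → mol O = 1.1948 ÷ 15.999 = 0.074681 mol
Divide by the smallest (0.074667 mol): C 1.000, H 1.333, O 1.000
Multiplying each by 3 gives whole numbers: C 3.00, H 4.00, O 3.00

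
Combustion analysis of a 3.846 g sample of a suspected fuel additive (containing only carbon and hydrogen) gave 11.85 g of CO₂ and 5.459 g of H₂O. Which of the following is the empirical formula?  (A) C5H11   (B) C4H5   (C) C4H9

(C) C4H9

mol C = 11.85 g CO₂ ÷ 44.009 g/mol = 0.26926 mol
mol H = 2 × 5.459 g H₂O ÷ 18.015 g/mol = 0.60605 mol
Divide by the smallest (0.26926 mol): C 1.000, H 2.251
Multiplying each by 4 gives whole numbers: C 4.00, H 9.00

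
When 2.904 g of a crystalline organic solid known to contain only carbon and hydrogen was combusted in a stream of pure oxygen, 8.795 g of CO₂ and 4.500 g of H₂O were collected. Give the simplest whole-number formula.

C2H5

mol C = 8.795 g CO₂ ÷ 44.009 g/mol = 0.19985 mol
mol H = 2 × 4.500 g H₂O ÷ 18.015 g/mol = 0.49958 mol
Divide by the smallest (0.19985 mol): C 1.000, H 2.500
Multiplying each by 2 gives whole numbers: C 2.00, H 5.00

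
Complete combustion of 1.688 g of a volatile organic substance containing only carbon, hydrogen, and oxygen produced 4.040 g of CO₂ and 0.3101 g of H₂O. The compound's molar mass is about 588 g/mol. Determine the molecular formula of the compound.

C32H12O12

mol C = 4.040 g CO₂ ÷ 44.009 g/mol = 0.091799 mol
mol H = 2 × 0.3101 g H₂O ÷ 18.015 g/mol = 0.034427 mol
mass O = 1.688 − (1.1026 + 0.034702) = 0.55070 g → mol O = 0.55070 ÷ 15.999 = 0.034421 mol
Divide by the smallest (0.034421 mol): C 2.667, H 1.000, O 1.000
Multiplying each by 3 gives whole numbers: C 8.00, H 3.00, O 3.00
Empirical formula: C8H3O3
Empirical-formula mass = 147.11 g/mol; 588 ÷ 147.11 ≈ 4, so the molecular formula is C32H12O12.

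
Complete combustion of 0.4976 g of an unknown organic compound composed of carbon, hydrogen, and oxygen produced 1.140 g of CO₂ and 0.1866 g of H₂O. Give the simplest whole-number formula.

mol C = 1.140 g CO₂ ÷ 44.009 g/mol = 0.025904 mol
mol H = 2 × 0.1866 g H₂O ÷ 18.015 g/mol = 0.020716 mol
mass O = 0.4976 − (0.31113 + 0.020882) = 0.16559 g → mol O = 0.16559 ÷ 15.999 = 0.010350 mol
Divide by the smallest (0.010350 mol): C 2.503, H 2.002, O 1.000
Multiplying each by 2 gives whole numbers: C 5.01, H 4.00, O 2.00

C5H4O2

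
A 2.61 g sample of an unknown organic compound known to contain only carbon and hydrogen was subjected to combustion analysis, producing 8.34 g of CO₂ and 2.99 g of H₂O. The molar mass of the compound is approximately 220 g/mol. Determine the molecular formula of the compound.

mol C = 8.34 g CO₂ ÷ 44.009 g/mol = 0.1895 mol
mol H = 2 × 2.99 g H₂O ÷ 18.015 g/mol = 0.3319 mol
Divide by the smallest (0.1895 mol): C 1.000, H 1.752
Multiplying each by 4 gives whole numbers: C 4.00, H 7.01
Empirical formula: C4H7
Empirical-formula mass = 55.10 g/mol; 220 ÷ 55.10 ≈ 4, so the molecular formula is C16H28.

C16H28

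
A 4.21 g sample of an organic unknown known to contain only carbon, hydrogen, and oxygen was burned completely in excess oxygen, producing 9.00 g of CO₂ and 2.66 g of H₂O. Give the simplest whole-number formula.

C9H13O4

mol C = 9.00 g CO₂ ÷ 44.009 g/mol = 0.2045 mol
mol H = 2 × 2.66 g H₂O ÷ 18.015 g/mol = 0.2953 mol
mass O = 4.21 − (2.456 + 0.2977) = 1.456 g → mol O = 1.456 ÷ 15.999 = 0.09101 mol
Divide by the smallest (0.09101 mol): C 2.247, H 3.245, O 1.000
Multiplying each by 4 gives whole numbers: C 8.99, H 12.98, O 4.00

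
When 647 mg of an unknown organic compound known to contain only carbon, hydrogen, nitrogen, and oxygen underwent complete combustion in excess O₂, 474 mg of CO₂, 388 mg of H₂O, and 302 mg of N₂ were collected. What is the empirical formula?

CH4N2O

mol C = 0.474 g CO₂ ÷ 44.009 g/mol = 0.01077 mol
mol H = 2 × 0.388 g H₂O ÷ 18.015 g/mol = 0.04308 mol
mol N = 2 × 0.302 g N₂ ÷ 28.014 g/mol = 0.02156 mol
mass O = 0.647 − (0.1294 + 0.04342 + 0.3020) = 0.1722 g → mol O = 0.1722 ÷ 15.999 = 0.01076 mol
Divide by the smallest (0.01076 mol): C 1.001, H 4.002, N 2.003, O 1.000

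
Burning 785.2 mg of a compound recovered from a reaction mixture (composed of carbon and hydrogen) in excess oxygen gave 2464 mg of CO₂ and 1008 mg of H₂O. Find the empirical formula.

mol C = 2.464 g CO₂ ÷ 44.009 g/mol = 0.055989 mol
mol H = 2 × 1.008 g H₂O ÷ 18.015 g/mol = 0.11191 mol
Divide by the smallest (0.055989 mol): C 1.000, H 1.999

CH2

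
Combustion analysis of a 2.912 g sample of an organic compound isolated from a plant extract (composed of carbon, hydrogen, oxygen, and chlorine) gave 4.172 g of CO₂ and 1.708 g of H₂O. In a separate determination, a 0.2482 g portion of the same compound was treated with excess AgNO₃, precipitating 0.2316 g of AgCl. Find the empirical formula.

C5H10ClO3

mol C = 4.172 g CO₂ ÷ 44.009 g/mol = 0.094799 mol
mol H = 2 × 1.708 g H₂O ÷ 18.015 g/mol = 0.18962 mol
From the AgCl data: mol Cl per gram of compound = (0.2316 ÷ 143.318) ÷ 0.2482 = 0.0065108 mol/g, so in the 2.912 g combustion sample mol Cl = 0.018960 mol
mass O = 2.912 − (1.1386 + 0.19114 + 0.67212) = 0.91012 g → mol O = 0.91012 ÷ 15.999 = 0.056886 mol
Divide by the smallest (0.018960 mol): C 5.000, H 10.001, Cl 1.000, O 3.000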